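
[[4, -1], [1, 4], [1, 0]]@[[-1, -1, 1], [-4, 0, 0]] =[[0, -4, 4], [-17, -1, 1], [-1, -1, 1]]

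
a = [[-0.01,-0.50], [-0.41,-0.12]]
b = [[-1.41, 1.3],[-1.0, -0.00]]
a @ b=[[0.51,-0.01], [0.7,-0.53]]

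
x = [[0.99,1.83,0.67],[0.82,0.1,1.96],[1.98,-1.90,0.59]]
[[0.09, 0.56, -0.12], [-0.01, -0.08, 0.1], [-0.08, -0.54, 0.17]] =x@ [[0.01, 0.05, -0.01], [0.05, 0.31, -0.08], [-0.01, -0.08, 0.06]]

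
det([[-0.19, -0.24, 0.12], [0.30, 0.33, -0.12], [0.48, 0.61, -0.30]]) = 0.000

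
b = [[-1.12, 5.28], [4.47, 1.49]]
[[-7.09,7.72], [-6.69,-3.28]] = b @ [[-0.98, -1.14], [-1.55, 1.22]]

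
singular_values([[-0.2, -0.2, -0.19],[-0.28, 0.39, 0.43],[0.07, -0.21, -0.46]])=[0.83, 0.3, 0.13]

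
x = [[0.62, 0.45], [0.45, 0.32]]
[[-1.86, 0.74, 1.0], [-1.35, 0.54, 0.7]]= x @ [[-2.77, 0.99, -1.18], [-0.32, 0.29, 3.84]]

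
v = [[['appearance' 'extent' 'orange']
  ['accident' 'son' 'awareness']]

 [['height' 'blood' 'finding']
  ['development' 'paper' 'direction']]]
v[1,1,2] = 'direction'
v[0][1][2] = 'awareness'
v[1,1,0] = 'development'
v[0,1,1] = 'son'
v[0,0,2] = 'orange'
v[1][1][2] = 'direction'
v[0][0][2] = 'orange'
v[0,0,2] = 'orange'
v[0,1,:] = ['accident', 'son', 'awareness']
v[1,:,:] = [['height', 'blood', 'finding'], ['development', 'paper', 'direction']]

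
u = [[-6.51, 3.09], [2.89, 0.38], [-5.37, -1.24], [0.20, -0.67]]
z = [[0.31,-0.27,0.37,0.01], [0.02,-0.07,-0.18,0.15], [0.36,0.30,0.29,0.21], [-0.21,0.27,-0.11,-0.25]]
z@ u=[[-4.78, 0.39], [0.66, 0.16], [-2.99, 0.73], [2.69, -0.24]]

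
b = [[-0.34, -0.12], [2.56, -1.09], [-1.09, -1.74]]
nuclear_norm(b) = 4.85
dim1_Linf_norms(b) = [0.34, 2.56, 1.74]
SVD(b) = [[-0.11, -0.1], [0.96, -0.25], [-0.24, -0.96]] @ diag([2.836879291280997, 2.00985469293206]) @ [[0.98, -0.22], [0.22, 0.98]]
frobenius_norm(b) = 3.48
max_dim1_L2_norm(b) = 2.78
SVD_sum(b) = [[-0.3,  0.07], [2.67,  -0.6], [-0.67,  0.15]] + [[-0.04, -0.19], [-0.11, -0.49], [-0.42, -1.89]]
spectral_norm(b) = 2.84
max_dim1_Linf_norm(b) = 2.56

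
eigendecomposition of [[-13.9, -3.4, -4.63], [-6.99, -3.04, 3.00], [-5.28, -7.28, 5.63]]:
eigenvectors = [[0.87+0.00j, (0.27-0.13j), 0.27+0.13j], [(0.37+0j), (-0.47+0.41j), -0.47-0.41j], [0.32+0.00j, (-0.72+0j), -0.72-0.00j]]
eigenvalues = [(-17.03+0j), (2.86+3.13j), (2.86-3.13j)]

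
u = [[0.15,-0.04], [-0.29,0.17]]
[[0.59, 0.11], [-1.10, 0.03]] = u @ [[4.08,1.48], [0.51,2.72]]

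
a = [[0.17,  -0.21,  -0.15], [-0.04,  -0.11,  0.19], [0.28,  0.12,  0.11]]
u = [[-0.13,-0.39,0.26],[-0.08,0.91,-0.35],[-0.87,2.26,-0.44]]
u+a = [[0.04, -0.6, 0.11], [-0.12, 0.8, -0.16], [-0.59, 2.38, -0.33]]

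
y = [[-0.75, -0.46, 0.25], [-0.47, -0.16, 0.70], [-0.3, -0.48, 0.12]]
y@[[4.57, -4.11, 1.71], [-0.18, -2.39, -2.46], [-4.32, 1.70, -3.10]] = [[-4.42, 4.61, -0.93],  [-5.14, 3.50, -2.58],  [-1.80, 2.58, 0.3]]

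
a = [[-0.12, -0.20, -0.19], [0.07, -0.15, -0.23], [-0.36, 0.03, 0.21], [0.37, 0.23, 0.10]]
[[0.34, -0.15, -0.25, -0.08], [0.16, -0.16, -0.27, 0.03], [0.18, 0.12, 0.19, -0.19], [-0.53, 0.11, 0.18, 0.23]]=a @ [[-0.81,-0.14,0.48,0.31], [-0.82,0.61,-0.78,0.70], [-0.41,0.26,1.85,-0.49]]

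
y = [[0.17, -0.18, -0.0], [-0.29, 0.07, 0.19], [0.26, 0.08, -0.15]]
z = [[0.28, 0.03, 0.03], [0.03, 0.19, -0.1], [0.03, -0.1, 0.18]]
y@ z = [[0.04, -0.03, 0.02], [-0.07, -0.01, 0.02], [0.07, 0.04, -0.03]]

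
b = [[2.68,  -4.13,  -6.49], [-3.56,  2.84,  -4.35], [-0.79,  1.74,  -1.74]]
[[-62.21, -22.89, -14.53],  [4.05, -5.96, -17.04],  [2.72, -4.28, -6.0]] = b @ [[-3.16, -2.40, 1.32], [5.14, -0.62, -0.04], [5.01, 2.93, 2.81]]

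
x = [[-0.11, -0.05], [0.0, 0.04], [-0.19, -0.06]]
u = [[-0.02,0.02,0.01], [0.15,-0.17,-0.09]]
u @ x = [[0.0,  0.00], [0.0,  -0.01]]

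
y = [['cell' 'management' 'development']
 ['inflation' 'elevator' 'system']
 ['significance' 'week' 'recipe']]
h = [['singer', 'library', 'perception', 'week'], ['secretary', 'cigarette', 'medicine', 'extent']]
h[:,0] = ['singer', 'secretary']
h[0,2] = 'perception'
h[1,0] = 'secretary'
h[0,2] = 'perception'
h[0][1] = 'library'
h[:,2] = ['perception', 'medicine']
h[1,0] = 'secretary'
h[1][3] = 'extent'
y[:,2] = ['development', 'system', 'recipe']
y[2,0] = 'significance'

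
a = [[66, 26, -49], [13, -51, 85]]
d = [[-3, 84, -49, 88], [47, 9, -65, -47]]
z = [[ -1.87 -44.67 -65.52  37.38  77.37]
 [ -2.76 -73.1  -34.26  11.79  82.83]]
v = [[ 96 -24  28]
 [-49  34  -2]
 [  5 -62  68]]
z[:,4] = [77.37, 82.83]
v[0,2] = 28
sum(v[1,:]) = -17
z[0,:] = [-1.87, -44.67, -65.52, 37.38, 77.37]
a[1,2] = 85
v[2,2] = 68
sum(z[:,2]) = -99.78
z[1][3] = 11.79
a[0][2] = -49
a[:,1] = [26, -51]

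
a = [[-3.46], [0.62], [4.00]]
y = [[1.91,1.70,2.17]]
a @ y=[[-6.61, -5.88, -7.51], [1.18, 1.05, 1.35], [7.64, 6.80, 8.68]]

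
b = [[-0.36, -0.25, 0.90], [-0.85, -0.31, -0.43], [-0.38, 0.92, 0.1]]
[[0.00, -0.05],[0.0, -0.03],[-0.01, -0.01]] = b@[[0.00, 0.05], [-0.01, 0.01], [-0.00, -0.03]]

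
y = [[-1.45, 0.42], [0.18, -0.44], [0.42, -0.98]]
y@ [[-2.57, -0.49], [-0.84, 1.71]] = [[3.37, 1.43],[-0.09, -0.84],[-0.26, -1.88]]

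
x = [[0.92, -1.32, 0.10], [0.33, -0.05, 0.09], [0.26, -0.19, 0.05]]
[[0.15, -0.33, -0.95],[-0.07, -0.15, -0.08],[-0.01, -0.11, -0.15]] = x@ [[-0.05, -0.51, -0.09],[-0.2, -0.10, 0.64],[-0.66, 0.11, -0.18]]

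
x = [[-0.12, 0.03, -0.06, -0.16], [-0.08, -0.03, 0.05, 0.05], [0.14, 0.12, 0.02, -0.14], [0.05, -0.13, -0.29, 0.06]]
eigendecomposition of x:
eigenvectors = [[-0.68+0.00j,(-0.68-0j),0.24+0.00j,(-0.22+0j)], [0.03-0.33j,(0.03+0.33j),(-0.11+0j),(0.82+0j)], [(-0.03+0.51j),-0.03-0.51j,0.58+0.00j,-0.31+0.00j], [-0.14+0.39j,(-0.14-0.39j),-0.77+0.00j,(0.43+0j)]]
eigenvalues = [(-0.16+0.15j), (-0.16-0.15j), (0.24+0j), (-0+0j)]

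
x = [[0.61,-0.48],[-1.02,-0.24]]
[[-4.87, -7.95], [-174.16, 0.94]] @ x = [[5.14, 4.25],  [-107.20, 83.37]]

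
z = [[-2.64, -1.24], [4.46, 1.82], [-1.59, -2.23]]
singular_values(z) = [6.12, 1.32]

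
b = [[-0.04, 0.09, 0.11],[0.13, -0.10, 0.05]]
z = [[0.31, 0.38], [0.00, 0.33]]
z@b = [[0.04, -0.01, 0.05], [0.04, -0.03, 0.02]]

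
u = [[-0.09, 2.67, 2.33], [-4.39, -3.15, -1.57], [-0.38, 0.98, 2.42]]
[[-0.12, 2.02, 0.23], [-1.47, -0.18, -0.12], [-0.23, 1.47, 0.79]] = u@[[0.35, -0.39, 0.09], [0.0, 0.41, -0.32], [-0.04, 0.38, 0.47]]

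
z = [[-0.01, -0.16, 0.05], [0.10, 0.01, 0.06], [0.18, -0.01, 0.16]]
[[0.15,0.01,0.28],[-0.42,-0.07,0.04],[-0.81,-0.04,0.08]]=z @ [[-2.99,-1.89,1.32],  [-1.29,0.66,-2.2],  [-1.8,1.94,-1.1]]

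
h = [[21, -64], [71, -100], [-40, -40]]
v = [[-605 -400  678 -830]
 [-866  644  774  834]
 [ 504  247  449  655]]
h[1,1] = -100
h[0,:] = [21, -64]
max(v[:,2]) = 774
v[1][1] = 644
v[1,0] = -866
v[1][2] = 774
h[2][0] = -40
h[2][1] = -40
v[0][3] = -830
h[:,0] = [21, 71, -40]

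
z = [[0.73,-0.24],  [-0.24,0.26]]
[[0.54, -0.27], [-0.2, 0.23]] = z@[[0.71, -0.11], [-0.11, 0.79]]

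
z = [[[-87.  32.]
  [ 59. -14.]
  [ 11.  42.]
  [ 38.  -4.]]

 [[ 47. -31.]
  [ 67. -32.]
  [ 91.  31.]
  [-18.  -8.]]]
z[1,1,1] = -32.0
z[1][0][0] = 47.0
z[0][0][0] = -87.0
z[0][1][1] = -14.0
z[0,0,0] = -87.0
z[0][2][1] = 42.0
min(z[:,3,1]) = -8.0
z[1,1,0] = 67.0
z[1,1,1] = -32.0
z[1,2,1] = 31.0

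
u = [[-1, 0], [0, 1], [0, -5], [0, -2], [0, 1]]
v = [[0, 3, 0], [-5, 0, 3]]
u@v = [[0, -3, 0], [-5, 0, 3], [25, 0, -15], [10, 0, -6], [-5, 0, 3]]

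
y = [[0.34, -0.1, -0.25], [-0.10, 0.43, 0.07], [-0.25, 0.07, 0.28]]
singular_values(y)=[0.63, 0.36, 0.06]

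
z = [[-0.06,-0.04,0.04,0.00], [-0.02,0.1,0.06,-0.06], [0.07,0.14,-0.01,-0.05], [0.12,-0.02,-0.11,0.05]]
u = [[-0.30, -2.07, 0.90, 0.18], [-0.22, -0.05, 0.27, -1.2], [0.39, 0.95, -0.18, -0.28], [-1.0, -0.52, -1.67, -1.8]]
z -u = [[0.24, 2.03, -0.86, -0.18], [0.2, 0.15, -0.21, 1.14], [-0.32, -0.81, 0.17, 0.23], [1.12, 0.5, 1.56, 1.85]]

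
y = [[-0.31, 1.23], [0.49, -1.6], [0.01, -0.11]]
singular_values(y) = [2.1, 0.05]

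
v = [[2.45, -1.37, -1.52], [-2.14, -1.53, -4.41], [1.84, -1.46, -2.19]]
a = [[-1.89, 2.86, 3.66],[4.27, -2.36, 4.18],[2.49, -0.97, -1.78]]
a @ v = [[-4.02,  -7.13,  -17.76], [23.2,  -8.34,  -5.24], [4.9,  0.67,  4.39]]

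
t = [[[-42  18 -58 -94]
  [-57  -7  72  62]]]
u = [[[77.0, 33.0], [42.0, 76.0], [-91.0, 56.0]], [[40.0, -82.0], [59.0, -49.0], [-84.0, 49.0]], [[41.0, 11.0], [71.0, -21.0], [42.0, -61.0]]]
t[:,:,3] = [[-94, 62]]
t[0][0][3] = -94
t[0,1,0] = -57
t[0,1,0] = -57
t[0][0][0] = -42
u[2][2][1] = -61.0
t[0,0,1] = 18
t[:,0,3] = [-94]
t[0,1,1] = -7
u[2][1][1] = -21.0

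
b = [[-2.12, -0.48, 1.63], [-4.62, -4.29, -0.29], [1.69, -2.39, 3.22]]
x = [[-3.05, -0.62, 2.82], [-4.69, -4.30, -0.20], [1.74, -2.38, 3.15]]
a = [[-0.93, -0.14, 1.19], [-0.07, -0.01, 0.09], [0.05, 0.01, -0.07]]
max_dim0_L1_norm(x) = 9.48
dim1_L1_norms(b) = [4.23, 9.2, 7.3]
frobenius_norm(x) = 8.76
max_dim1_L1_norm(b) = 9.2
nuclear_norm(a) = 1.53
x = b + a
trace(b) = -3.19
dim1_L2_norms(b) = [2.72, 6.31, 4.35]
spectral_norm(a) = 1.52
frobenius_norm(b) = 8.13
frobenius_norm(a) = 1.52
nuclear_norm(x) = 14.24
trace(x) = -4.20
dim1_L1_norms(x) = [6.49, 9.19, 7.27]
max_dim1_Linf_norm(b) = 4.62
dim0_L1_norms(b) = [8.43, 7.16, 5.14]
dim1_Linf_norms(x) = [3.05, 4.69, 3.15]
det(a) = 0.00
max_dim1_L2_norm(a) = 1.52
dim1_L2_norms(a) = [1.52, 0.11, 0.09]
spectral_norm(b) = 6.61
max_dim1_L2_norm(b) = 6.31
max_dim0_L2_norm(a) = 1.2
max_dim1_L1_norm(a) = 2.26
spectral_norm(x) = 7.04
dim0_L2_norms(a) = [0.93, 0.14, 1.2]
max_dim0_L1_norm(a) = 1.35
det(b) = 53.67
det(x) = 86.40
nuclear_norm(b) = 12.83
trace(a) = -1.01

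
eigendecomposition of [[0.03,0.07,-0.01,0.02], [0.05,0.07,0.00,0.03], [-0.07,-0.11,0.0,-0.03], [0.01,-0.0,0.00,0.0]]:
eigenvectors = [[0.47+0.00j,(-0.69+0j),(-0.43+0.04j),-0.43-0.04j], [0.49+0.00j,(0.25+0j),0.23-0.20j,0.23+0.20j], [-0.73+0.00j,(-0.51+0j),0.67+0.00j,(0.67-0j)], [0.04+0.00j,0.45+0.00j,0.21+0.49j,(0.21-0.49j)]]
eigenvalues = [(0.12+0j), (-0.02+0j), (-0+0.01j), (-0-0.01j)]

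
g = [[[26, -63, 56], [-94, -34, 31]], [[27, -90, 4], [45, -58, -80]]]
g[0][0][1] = -63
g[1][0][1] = -90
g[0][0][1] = -63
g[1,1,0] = 45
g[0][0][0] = 26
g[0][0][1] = -63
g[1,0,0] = 27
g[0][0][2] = 56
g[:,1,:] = [[-94, -34, 31], [45, -58, -80]]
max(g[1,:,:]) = 45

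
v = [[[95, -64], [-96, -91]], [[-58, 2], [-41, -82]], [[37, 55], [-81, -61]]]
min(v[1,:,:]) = -82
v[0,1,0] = -96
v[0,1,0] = -96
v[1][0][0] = -58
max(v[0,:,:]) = 95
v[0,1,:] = [-96, -91]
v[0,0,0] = 95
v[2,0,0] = 37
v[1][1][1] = -82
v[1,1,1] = -82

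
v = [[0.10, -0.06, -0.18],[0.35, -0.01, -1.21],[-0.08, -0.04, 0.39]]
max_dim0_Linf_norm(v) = 1.21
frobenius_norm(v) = 1.34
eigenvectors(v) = [[0.03, 0.83, 0.62], [0.93, 0.51, 0.76], [-0.38, 0.23, 0.19]]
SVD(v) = [[-0.15,  0.82,  -0.55], [-0.94,  0.05,  0.33], [0.3,  0.57,  0.77]] @ diag([1.335827627040475, 0.09144551363193823, 0.001506277532629611]) @ [[-0.28, 0.00, 0.96],  [0.58, -0.79, 0.17],  [-0.76, -0.61, -0.22]]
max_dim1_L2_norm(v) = 1.26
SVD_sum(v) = [[0.06,-0.0,-0.19],[0.35,-0.01,-1.21],[-0.11,0.0,0.38]] + [[0.04, -0.06, 0.01],  [0.00, -0.00, 0.00],  [0.03, -0.04, 0.01]] + [[0.00, 0.00, 0.00], [-0.0, -0.00, -0.0], [-0.00, -0.00, -0.00]]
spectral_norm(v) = 1.34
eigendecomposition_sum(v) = [[0.01, 0.00, -0.04], [0.26, 0.05, -1.06], [-0.11, -0.02, 0.43]] + [[0.04, -0.02, -0.05], [0.02, -0.01, -0.03], [0.01, -0.01, -0.01]] + [[0.05, -0.04, -0.10],  [0.06, -0.05, -0.12],  [0.02, -0.01, -0.03]]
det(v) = -0.00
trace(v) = 0.48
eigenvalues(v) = [0.49, 0.01, -0.03]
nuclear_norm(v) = 1.43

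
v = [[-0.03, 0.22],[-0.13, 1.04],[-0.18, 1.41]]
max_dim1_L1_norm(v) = 1.59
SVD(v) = [[-0.12, 0.68], [-0.59, -0.64], [-0.80, 0.36]] @ diag([1.77996931567275, 0.0030389576308370047]) @ [[0.13, -0.99], [-0.99, -0.13]]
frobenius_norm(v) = 1.78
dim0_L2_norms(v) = [0.22, 1.77]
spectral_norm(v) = 1.78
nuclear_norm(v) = 1.78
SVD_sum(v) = [[-0.03, 0.22], [-0.13, 1.04], [-0.18, 1.41]] + [[-0.00, -0.0], [0.0, 0.00], [-0.0, -0.00]]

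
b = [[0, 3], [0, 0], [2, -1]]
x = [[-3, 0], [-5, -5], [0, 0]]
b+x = [[-3, 3], [-5, -5], [2, -1]]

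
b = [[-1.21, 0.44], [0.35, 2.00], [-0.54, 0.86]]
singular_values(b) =[2.23, 1.36]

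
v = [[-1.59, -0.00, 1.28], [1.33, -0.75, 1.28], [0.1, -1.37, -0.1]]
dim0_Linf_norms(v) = [1.59, 1.37, 1.28]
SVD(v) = [[-0.63, -0.77, 0.03], [0.71, -0.59, -0.38], [0.31, -0.21, 0.93]] @ diag([2.2008876430809363, 1.929143588098702, 1.2114861117781346]) @ [[0.90, -0.44, 0.03],[0.22, 0.38, -0.9],[-0.38, -0.81, -0.44]]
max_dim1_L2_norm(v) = 2.04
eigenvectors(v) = [[(-0.82+0j), (0.28+0.23j), 0.28-0.23j], [0.46+0.00j, (0.7+0j), 0.70-0.00j], [0.35+0.00j, (0.04+0.61j), (0.04-0.61j)]]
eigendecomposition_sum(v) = [[-1.55+0.00j,0.59-0.00j,(0.6+0j)], [0.87-0.00j,(-0.33+0j),-0.34-0.00j], [0.66-0.00j,(-0.25+0j),-0.26-0.00j]] + [[(-0.02+0.21j),(-0.3+0.19j),(0.34+0.25j)], [0.23+0.34j,-0.21+0.64j,(0.81-0.04j)], [(-0.28+0.21j),-0.56-0.15j,0.08+0.69j]] + [[(-0.02-0.21j), -0.30-0.19j, (0.34-0.25j)], [0.23-0.34j, -0.21-0.64j, 0.81+0.04j], [(-0.28-0.21j), -0.56+0.15j, (0.08-0.69j)]]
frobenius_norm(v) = 3.17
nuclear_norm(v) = 5.34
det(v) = -5.14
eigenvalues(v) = [(-2.14+0j), (-0.15+1.54j), (-0.15-1.54j)]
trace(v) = -2.44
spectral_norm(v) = 2.20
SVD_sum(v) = [[-1.25,0.60,-0.04], [1.41,-0.68,0.05], [0.61,-0.3,0.02]] + [[-0.33, -0.57, 1.34], [-0.25, -0.44, 1.03], [-0.09, -0.16, 0.37]] + [[-0.01, -0.03, -0.02], [0.17, 0.37, 0.2], [-0.42, -0.91, -0.49]]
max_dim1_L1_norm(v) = 3.36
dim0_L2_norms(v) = [2.08, 1.56, 1.81]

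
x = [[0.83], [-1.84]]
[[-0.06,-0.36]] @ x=[[0.61]]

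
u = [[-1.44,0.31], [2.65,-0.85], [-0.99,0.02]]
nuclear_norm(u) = 3.57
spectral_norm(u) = 3.29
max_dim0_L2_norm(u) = 3.17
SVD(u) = [[-0.45, -0.28], [0.85, -0.44], [-0.29, -0.85]] @ diag([3.288705738862666, 0.2821605273098392]) @ [[0.96, -0.26],[0.26, 0.96]]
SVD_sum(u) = [[-1.42,0.39], [2.68,-0.73], [-0.93,0.25]] + [[-0.02, -0.08],[-0.03, -0.12],[-0.06, -0.23]]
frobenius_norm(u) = 3.30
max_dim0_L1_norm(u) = 5.08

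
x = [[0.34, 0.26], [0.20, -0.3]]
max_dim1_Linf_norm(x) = 0.34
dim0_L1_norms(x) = [0.54, 0.56]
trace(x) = 0.04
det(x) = -0.15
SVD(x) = [[-0.98, 0.18], [0.18, 0.98]] @ diag([0.4301367226594005, 0.3580256971501207]) @ [[-0.69, -0.72], [0.72, -0.69]]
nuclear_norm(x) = 0.79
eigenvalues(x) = [0.41, -0.37]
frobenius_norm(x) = 0.56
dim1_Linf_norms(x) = [0.34, 0.3]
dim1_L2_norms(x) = [0.43, 0.36]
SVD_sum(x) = [[0.29, 0.3], [-0.05, -0.06]] + [[0.05, -0.04], [0.25, -0.24]]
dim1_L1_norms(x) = [0.6, 0.5]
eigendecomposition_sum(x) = [[0.37, 0.14], [0.11, 0.04]] + [[-0.03, 0.12], [0.09, -0.34]]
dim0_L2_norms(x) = [0.39, 0.4]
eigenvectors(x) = [[0.96, -0.34],[0.27, 0.94]]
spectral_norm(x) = 0.43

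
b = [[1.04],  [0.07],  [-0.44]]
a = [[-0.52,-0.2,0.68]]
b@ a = [[-0.54, -0.21, 0.71], [-0.04, -0.01, 0.05], [0.23, 0.09, -0.3]]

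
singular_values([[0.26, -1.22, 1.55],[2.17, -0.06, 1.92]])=[3.23, 1.39]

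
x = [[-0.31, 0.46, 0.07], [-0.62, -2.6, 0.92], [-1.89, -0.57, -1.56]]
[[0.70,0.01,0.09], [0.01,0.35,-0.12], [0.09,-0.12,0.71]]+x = [[0.39, 0.47, 0.16],[-0.61, -2.25, 0.8],[-1.8, -0.69, -0.85]]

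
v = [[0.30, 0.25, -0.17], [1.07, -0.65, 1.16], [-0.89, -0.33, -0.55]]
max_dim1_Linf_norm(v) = 1.16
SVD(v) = [[-0.03,0.51,0.86], [-0.87,-0.43,0.23], [0.49,-0.74,0.46]] @ diag([1.918412242941772, 0.7640636226579394, 0.18385115355075865]) @ [[-0.72, 0.21, -0.67], [0.46, 0.85, -0.23], [0.52, -0.48, -0.71]]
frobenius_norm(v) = 2.07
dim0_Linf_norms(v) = [1.07, 0.65, 1.16]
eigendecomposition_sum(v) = [[(0.49+0j), 0.10+0.00j, 0.03+0.00j], [(0.02+0j), 0j, 0.00+0.00j], [-0.43+0.00j, (-0.09-0j), (-0.03-0j)]] + [[-0.09-0.23j, 0.08-0.04j, -0.10-0.25j],[0.53+0.99j, (-0.33+0.2j), 0.58+1.12j],[-0.23+0.34j, (-0.12-0.07j), (-0.26+0.38j)]] + [[-0.09+0.23j, 0.08+0.04j, -0.10+0.25j], [(0.53-0.99j), -0.33-0.20j, (0.58-1.12j)], [-0.23-0.34j, -0.12+0.07j, -0.26-0.38j]]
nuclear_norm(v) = 2.87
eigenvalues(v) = [(0.46+0j), (-0.68+0.35j), (-0.68-0.35j)]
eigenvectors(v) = [[-0.75+0.00j, -0.20-0.02j, (-0.2+0.02j)], [-0.02+0.00j, (0.92+0j), 0.92-0.00j], [(0.67+0j), (0.16+0.3j), 0.16-0.30j]]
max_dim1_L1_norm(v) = 2.88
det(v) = 0.27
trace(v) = -0.90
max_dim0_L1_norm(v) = 2.26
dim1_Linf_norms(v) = [0.3, 1.16, 0.89]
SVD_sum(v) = [[0.04, -0.01, 0.03], [1.20, -0.35, 1.11], [-0.67, 0.19, -0.62]] + [[0.18, 0.34, -0.09], [-0.15, -0.28, 0.08], [-0.26, -0.48, 0.13]] + [[0.08, -0.08, -0.11], [0.02, -0.02, -0.03], [0.04, -0.04, -0.06]]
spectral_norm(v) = 1.92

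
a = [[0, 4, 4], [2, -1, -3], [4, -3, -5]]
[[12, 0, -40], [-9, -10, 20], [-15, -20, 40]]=a@[[0, -5, 0], [0, 0, -5], [3, 0, -5]]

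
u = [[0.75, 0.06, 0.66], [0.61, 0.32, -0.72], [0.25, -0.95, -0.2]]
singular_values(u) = [1.0, 1.0, 0.99]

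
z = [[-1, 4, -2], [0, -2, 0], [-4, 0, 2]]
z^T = [[-1, 0, -4], [4, -2, 0], [-2, 0, 2]]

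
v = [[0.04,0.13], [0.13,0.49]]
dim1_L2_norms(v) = [0.14, 0.51]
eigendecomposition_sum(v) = [[0.0,  -0.00], [-0.0,  0.00]] + [[0.04, 0.13], [0.13, 0.49]]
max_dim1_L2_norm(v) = 0.51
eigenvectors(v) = [[-0.97, -0.26], [0.26, -0.97]]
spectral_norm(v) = 0.52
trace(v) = 0.53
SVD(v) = [[-0.26, -0.97], [-0.97, 0.26]] @ diag([0.5248557292037256, 0.005144270796274352]) @ [[-0.26, -0.97], [-0.97, 0.26]]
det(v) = 0.00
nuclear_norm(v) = 0.53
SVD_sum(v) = [[0.04, 0.13], [0.13, 0.49]] + [[0.0, -0.00], [-0.00, 0.0]]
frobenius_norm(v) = 0.52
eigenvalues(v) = [0.01, 0.52]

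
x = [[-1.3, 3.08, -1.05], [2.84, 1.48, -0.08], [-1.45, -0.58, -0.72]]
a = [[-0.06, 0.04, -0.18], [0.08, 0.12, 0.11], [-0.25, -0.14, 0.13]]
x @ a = [[0.59, 0.46, 0.44], [-0.03, 0.30, -0.36], [0.22, -0.03, 0.10]]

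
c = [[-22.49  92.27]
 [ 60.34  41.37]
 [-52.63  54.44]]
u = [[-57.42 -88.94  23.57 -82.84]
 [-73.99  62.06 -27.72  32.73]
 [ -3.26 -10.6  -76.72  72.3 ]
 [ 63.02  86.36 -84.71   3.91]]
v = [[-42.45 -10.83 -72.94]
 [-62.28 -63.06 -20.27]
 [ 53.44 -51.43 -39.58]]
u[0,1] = -88.94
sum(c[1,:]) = 101.71000000000001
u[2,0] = -3.26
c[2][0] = -52.63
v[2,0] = 53.44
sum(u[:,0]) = -71.64999999999998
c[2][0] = -52.63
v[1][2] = -20.27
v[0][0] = -42.45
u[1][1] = 62.06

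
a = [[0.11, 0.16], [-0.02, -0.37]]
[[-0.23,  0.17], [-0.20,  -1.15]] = a @ [[-3.11, -3.2],[0.71, 3.29]]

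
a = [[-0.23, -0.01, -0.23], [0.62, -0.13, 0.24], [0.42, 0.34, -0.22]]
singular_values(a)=[0.8, 0.5, 0.13]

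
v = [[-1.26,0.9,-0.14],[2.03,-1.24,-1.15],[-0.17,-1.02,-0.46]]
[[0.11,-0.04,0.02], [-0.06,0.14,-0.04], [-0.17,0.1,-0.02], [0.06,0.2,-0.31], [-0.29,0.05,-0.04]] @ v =[[-0.22,  0.13,  0.02], [0.37,  -0.19,  -0.13], [0.42,  -0.26,  -0.08], [0.38,  0.12,  -0.1], [0.47,  -0.28,  0.0]]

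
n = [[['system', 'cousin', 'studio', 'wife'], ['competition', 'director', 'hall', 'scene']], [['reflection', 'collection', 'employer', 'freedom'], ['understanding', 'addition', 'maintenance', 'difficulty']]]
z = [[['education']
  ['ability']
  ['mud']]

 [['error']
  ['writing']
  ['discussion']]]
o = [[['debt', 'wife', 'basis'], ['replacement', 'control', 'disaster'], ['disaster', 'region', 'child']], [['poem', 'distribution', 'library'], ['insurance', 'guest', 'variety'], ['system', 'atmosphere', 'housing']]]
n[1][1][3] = 'difficulty'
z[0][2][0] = 'mud'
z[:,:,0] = [['education', 'ability', 'mud'], ['error', 'writing', 'discussion']]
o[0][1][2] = 'disaster'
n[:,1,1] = ['director', 'addition']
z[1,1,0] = 'writing'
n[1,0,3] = 'freedom'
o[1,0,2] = 'library'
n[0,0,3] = 'wife'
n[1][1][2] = 'maintenance'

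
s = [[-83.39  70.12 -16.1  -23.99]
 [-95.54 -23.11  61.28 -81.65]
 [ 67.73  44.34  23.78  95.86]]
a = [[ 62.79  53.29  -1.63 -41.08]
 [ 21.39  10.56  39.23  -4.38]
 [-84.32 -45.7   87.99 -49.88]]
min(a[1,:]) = -4.38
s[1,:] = [-95.54, -23.11, 61.28, -81.65]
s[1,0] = -95.54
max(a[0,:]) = 62.79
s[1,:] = [-95.54, -23.11, 61.28, -81.65]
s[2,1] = 44.34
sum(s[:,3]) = -9.780000000000001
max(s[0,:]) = 70.12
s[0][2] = -16.1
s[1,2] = 61.28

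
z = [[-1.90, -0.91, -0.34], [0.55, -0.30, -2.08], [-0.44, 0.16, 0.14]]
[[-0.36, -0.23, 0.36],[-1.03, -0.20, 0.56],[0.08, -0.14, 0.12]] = z @ [[0.03,0.26,-0.28], [0.15,-0.37,0.34], [0.48,0.22,-0.39]]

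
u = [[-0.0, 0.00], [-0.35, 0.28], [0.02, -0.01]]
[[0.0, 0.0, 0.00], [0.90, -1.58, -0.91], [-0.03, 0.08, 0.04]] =u @ [[0.51, 3.54, 1.57],[3.84, -1.22, -1.28]]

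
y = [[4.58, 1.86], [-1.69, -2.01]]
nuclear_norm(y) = 6.59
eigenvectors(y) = [[0.96,-0.29], [-0.27,0.96]]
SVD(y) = [[-0.9, 0.44], [0.44, 0.9]] @ diag([5.487408567933529, 1.1047837836290366]) @ [[-0.88, -0.47], [0.47, -0.88]]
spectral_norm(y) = 5.49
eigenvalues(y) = [4.06, -1.49]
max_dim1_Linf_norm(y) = 4.58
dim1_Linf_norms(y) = [4.58, 2.01]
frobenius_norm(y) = 5.60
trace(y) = 2.57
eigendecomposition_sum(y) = [[4.44, 1.36],  [-1.24, -0.38]] + [[0.14,0.50], [-0.45,-1.63]]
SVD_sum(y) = [[4.35, 2.29], [-2.15, -1.13]] + [[0.23, -0.43], [0.46, -0.88]]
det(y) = -6.06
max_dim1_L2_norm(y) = 4.94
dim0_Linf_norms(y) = [4.58, 2.01]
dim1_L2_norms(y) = [4.94, 2.63]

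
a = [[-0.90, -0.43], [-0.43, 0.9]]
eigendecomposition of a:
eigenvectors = [[-0.98, 0.22], [-0.22, -0.98]]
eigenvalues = [-1.0, 1.0]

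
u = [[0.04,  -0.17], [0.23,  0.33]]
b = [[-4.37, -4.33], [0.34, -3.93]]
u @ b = [[-0.23, 0.49], [-0.89, -2.29]]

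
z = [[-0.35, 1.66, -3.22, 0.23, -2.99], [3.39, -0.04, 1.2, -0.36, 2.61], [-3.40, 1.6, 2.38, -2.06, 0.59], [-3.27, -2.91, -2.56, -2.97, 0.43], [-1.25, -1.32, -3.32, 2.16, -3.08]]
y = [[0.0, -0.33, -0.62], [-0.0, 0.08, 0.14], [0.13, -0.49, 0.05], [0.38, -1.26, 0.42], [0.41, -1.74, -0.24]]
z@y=[[-1.56, 6.74, 1.1], [1.09, -5.8, -2.82], [-0.23, 1.65, 1.44], [-1.29, 5.09, 0.14], [-0.87, 4.57, 2.07]]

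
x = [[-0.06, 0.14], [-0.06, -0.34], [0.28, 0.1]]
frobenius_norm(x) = 0.48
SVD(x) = [[0.24, 0.45], [-0.81, -0.39], [0.53, -0.8]] @ diag([0.4065467459164051, 0.25596824682913694]) @ [[0.45, 0.89],  [-0.89, 0.45]]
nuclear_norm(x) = 0.66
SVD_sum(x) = [[0.04, 0.09], [-0.15, -0.30], [0.10, 0.19]] + [[-0.10, 0.05], [0.09, -0.04], [0.18, -0.09]]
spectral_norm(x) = 0.41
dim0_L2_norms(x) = [0.29, 0.38]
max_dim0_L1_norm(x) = 0.58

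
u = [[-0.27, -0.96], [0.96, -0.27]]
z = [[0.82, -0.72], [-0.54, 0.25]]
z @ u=[[-0.91, -0.59], [0.39, 0.45]]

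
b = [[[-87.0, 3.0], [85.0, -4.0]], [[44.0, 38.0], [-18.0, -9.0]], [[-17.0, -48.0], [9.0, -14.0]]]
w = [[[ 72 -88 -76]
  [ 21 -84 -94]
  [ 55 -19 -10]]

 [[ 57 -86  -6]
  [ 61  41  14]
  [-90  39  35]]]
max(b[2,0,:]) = -17.0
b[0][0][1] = 3.0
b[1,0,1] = 38.0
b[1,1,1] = -9.0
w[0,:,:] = [[72, -88, -76], [21, -84, -94], [55, -19, -10]]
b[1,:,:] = [[44.0, 38.0], [-18.0, -9.0]]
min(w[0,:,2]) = -94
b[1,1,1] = -9.0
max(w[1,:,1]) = 41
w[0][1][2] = -94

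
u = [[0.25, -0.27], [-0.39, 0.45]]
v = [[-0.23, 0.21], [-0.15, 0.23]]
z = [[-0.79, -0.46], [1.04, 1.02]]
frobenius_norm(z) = 1.72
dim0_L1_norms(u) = [0.64, 0.72]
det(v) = -0.02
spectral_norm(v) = 0.41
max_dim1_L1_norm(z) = 2.06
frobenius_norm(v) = 0.42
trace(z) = 0.23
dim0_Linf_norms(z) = [1.04, 1.02]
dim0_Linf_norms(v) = [0.23, 0.23]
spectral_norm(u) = 0.70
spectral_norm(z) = 1.71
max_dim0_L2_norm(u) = 0.52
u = z @ v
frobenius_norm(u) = 0.70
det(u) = 0.01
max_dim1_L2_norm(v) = 0.31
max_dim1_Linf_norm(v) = 0.23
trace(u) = 0.70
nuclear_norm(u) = 0.71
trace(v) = 0.00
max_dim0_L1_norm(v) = 0.44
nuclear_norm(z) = 1.90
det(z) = -0.33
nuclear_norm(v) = 0.46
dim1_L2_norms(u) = [0.37, 0.6]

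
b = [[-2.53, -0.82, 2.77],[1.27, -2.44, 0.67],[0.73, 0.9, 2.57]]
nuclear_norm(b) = 9.34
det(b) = 27.77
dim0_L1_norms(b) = [4.53, 4.16, 6.01]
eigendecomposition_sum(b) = [[-1.37+0.34j,  (-0.5-1.4j),  0.74+0.16j], [0.58+1.26j,  -1.26+0.74j,  0.02-0.74j], [(0.14-0.23j),  0.26+0.12j,  (-0.12+0.08j)]] + [[(-1.37-0.34j), (-0.5+1.4j), 0.74-0.16j], [0.58-1.26j, -1.26-0.74j, 0.02+0.74j], [(0.14+0.23j), (0.26-0.12j), (-0.12-0.08j)]] + [[(0.21-0j), (0.18-0j), (1.29-0j)], [(0.1-0j), (0.09-0j), (0.63-0j)], [0.45-0.00j, (0.39-0j), 2.81-0.00j]]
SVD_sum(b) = [[-1.62, -0.48, 3.27], [-0.16, -0.05, 0.31], [-0.81, -0.24, 1.64]] + [[-0.15, 0.23, -0.04], [1.51, -2.33, 0.41], [0.01, -0.02, 0.00]] + [[-0.76,-0.57,-0.46], [-0.09,-0.07,-0.05], [1.53,1.16,0.93]]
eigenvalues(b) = [(-2.75+1.16j), (-2.75-1.16j), (3.11+0j)]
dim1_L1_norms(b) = [6.12, 4.38, 4.2]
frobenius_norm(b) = 5.54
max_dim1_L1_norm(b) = 6.12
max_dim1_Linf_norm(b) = 2.77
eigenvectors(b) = [[(-0.71+0j), (-0.71-0j), (0.41+0j)], [(0.13+0.68j), (0.13-0.68j), (0.2+0j)], [0.10-0.09j, (0.1+0.09j), (0.89+0j)]]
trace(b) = -2.40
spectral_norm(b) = 4.13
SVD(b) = [[-0.89, -0.1, 0.44],[-0.09, 1.0, 0.05],[-0.45, 0.01, -0.89]] @ diag([4.132861322980349, 2.8203881790802865, 2.382072166059899]) @ [[0.44, 0.13, -0.89], [0.54, -0.83, 0.15], [-0.72, -0.54, -0.44]]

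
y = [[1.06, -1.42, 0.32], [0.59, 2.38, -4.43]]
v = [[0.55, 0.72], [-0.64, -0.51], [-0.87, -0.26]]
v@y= [[1.01, 0.93, -3.01], [-0.98, -0.31, 2.05], [-1.08, 0.62, 0.87]]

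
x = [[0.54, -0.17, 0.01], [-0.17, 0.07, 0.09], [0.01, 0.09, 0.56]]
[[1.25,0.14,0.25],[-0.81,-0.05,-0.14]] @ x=[[0.65, -0.18, 0.17], [-0.43, 0.12, -0.09]]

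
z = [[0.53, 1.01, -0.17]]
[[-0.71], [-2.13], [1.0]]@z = [[-0.38,-0.72,0.12], [-1.13,-2.15,0.36], [0.53,1.01,-0.17]]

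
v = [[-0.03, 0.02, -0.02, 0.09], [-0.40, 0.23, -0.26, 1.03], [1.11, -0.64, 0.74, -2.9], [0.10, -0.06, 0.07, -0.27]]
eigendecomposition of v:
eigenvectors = [[(0.03+0j), (0.05+0.29j), 0.05-0.29j, -0.02+0.00j], [(0.33+0j), 0.10+0.19j, 0.10-0.19j, (-0.97+0j)], [(-0.94+0j), (-0.9+0j), (-0.9-0j), 0.06+0.00j], [-0.09+0.00j, (-0.23+0.07j), (-0.23-0.07j), 0.22+0.00j]]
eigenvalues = [(0.66+0j), 0.01j, -0.01j, 0j]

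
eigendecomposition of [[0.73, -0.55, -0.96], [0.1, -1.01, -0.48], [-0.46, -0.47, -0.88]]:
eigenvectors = [[-0.96, -0.22, 0.43], [-0.12, 0.69, 0.56], [0.27, -0.69, 0.71]]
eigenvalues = [0.94, -0.56, -1.54]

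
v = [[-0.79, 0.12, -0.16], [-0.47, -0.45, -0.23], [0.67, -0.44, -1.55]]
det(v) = -0.66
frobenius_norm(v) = 2.05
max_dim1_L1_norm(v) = 2.66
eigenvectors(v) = [[(0.38-0.29j), 0.38+0.29j, (0.16+0j)], [(0.85+0j), (0.85-0j), (0.26+0j)], [(-0.17-0.17j), -0.17+0.17j, 0.95+0.00j]]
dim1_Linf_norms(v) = [0.79, 0.47, 1.55]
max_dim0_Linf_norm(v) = 1.55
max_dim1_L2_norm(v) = 1.74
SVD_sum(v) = [[-0.09,  0.06,  0.19],[0.05,  -0.04,  -0.11],[0.72,  -0.48,  -1.51]] + [[-0.68,  -0.17,  -0.27], [-0.55,  -0.13,  -0.22], [-0.04,  -0.01,  -0.02]] + [[-0.02, 0.22, -0.08],[0.03, -0.28, 0.10],[-0.0, 0.05, -0.02]]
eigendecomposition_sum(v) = [[-0.47-0.27j, 0.12+0.27j, (0.04-0.03j)],[(-0.36-0.89j), (-0.13+0.5j), (0.09+0.01j)],[(-0.11+0.25j), 0.13-0.07j, -0.02-0.02j]] + [[(-0.47+0.27j), (0.12-0.27j), 0.04+0.03j], [(-0.36+0.89j), -0.13-0.50j, 0.09-0.01j], [(-0.11-0.25j), (0.13+0.07j), -0.02+0.02j]] + [[(0.15+0j), (-0.11+0j), -0.25+0.00j], [0.25+0.00j, -0.19+0.00j, (-0.42+0j)], [(0.89+0j), -0.70+0.00j, -1.52+0.00j]]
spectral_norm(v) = 1.76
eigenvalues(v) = [(-0.61+0.21j), (-0.61-0.21j), (-1.56+0j)]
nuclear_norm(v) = 3.11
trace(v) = -2.79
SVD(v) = [[-0.12, -0.77, 0.62], [0.07, -0.63, -0.77], [0.99, -0.05, 0.14]] @ diag([1.7620744511023219, 0.9646173548556128, 0.3873073553185029]) @ [[0.41, -0.27, -0.87], [0.91, 0.22, 0.36], [-0.09, 0.94, -0.34]]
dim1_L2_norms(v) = [0.81, 0.69, 1.74]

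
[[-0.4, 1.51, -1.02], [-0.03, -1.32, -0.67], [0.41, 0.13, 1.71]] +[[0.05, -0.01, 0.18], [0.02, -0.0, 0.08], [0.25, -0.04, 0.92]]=[[-0.35,1.50,-0.84],  [-0.01,-1.32,-0.59],  [0.66,0.09,2.63]]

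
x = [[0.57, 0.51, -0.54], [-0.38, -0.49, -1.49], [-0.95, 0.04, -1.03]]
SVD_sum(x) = [[-0.07, -0.03, -0.16],[-0.65, -0.23, -1.41],[-0.54, -0.2, -1.18]] + [[0.72, 0.37, -0.39], [0.12, 0.06, -0.06], [-0.24, -0.12, 0.13]] + [[-0.08, 0.17, 0.01], [0.15, -0.32, -0.02], [-0.17, 0.36, 0.02]]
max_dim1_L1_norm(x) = 2.36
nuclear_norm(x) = 3.57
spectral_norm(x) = 2.05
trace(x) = -0.95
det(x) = 1.10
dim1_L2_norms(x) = [0.94, 1.61, 1.4]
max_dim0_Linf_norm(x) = 1.49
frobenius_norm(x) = 2.33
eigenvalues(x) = [(0.94+0j), (-0.95+0.52j), (-0.95-0.52j)]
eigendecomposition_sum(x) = [[0.71+0.00j,(0.24-0j),-0.38+0.00j], [0.16+0.00j,0.06-0.00j,(-0.09+0j)], [-0.34-0.00j,(-0.12+0j),0.18-0.00j]] + [[(-0.07+0.15j), 0.13-0.04j, -0.08+0.30j], [-0.27-0.69j, -0.27+0.56j, -0.70-1.17j], [-0.31-0.16j, (0.08+0.28j), (-0.6-0.19j)]] + [[(-0.07-0.15j), 0.13+0.04j, (-0.08-0.3j)], [-0.27+0.69j, (-0.27-0.56j), (-0.7+1.17j)], [(-0.31+0.16j), (0.08-0.28j), -0.60+0.19j]]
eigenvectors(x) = [[(-0.88+0j), (-0.14-0.15j), (-0.14+0.15j)], [-0.20+0.00j, (0.89+0j), (0.89-0j)], [0.42+0.00j, (0.31-0.27j), 0.31+0.27j]]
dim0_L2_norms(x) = [1.17, 0.71, 1.89]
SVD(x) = [[0.08, -0.94, 0.33], [0.76, -0.15, -0.63], [0.64, 0.31, 0.70]] @ diag([2.052244648714785, 0.9593354187231369, 0.5605064283349781]) @ [[-0.41,  -0.15,  -0.9], [-0.80,  -0.41,  0.44], [-0.43,  0.90,  0.05]]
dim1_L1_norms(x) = [1.62, 2.36, 2.02]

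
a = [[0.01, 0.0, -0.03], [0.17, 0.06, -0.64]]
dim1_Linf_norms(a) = [0.03, 0.64]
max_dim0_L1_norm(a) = 0.67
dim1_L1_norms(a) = [0.04, 0.87]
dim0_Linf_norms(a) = [0.17, 0.06, 0.64]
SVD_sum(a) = [[0.01,0.0,-0.03], [0.17,0.06,-0.64]] + [[0.0, -0.00, 0.00],[-0.00, 0.0, -0.0]]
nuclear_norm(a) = 0.67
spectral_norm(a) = 0.67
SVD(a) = [[-0.05, -1.0], [-1.0, 0.05]] @ diag([0.6656486017892681, 0.003455276543536002]) @ [[-0.26, -0.09, 0.96],[-0.57, 0.82, -0.07]]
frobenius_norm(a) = 0.67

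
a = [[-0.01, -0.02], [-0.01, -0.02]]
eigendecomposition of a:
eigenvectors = [[0.89, 0.71], [-0.45, 0.71]]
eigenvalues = [0.0, -0.03]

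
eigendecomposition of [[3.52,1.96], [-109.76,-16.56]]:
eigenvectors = [[(0.09+0.1j),(0.09-0.1j)], [(-0.99+0j),-0.99-0.00j]]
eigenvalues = [(-6.52+10.69j), (-6.52-10.69j)]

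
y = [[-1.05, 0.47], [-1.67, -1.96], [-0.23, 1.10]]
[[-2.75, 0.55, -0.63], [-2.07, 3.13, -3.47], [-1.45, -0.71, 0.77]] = y @ [[2.24, -0.90, 1.01],[-0.85, -0.83, 0.91]]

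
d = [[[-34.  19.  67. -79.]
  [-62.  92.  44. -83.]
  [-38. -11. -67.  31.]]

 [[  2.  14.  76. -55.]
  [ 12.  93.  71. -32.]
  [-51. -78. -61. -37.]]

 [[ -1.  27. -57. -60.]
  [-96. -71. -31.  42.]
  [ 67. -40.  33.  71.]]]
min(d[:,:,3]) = -83.0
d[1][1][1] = 93.0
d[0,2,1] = -11.0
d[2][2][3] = 71.0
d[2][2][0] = 67.0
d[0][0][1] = 19.0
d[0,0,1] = 19.0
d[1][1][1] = 93.0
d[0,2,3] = 31.0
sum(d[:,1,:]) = -21.0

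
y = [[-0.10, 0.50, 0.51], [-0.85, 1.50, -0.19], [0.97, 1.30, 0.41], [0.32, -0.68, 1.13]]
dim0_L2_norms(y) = [1.33, 2.16, 1.32]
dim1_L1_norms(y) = [1.11, 2.54, 2.68, 2.13]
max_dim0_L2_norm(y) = 2.16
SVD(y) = [[-0.2, -0.23, -0.46], [-0.74, 0.28, -0.48], [-0.51, -0.75, 0.41], [0.39, -0.55, -0.62]] @ diag([2.173441408105088, 1.5990747994294314, 0.942609267599198]) @ [[0.13, -0.98, 0.13], [-0.70, -0.18, -0.69], [0.7, 0.0, -0.71]]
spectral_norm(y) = 2.17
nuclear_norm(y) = 4.72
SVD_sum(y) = [[-0.06,  0.43,  -0.06], [-0.21,  1.58,  -0.2], [-0.14,  1.08,  -0.14], [0.11,  -0.84,  0.11]] + [[0.26, 0.07, 0.26],[-0.32, -0.08, -0.31],[0.84, 0.22, 0.83],[0.62, 0.16, 0.61]] + [[-0.30, -0.0, 0.31], [-0.32, -0.0, 0.33], [0.27, 0.0, -0.28], [-0.41, -0.0, 0.42]]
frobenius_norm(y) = 2.86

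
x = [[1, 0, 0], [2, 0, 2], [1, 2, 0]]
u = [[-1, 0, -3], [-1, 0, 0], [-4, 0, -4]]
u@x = [[-4, -6, 0], [-1, 0, 0], [-8, -8, 0]]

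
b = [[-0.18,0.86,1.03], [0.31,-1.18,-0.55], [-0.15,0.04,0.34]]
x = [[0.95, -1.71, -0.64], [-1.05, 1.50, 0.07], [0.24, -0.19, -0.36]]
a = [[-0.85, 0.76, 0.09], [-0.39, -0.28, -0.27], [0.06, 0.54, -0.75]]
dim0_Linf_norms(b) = [0.31, 1.18, 1.03]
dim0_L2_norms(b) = [0.39, 1.46, 1.22]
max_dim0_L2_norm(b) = 1.46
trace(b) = -1.02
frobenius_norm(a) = 1.57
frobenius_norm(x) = 2.80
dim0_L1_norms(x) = [2.24, 3.4, 1.07]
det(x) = 0.22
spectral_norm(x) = 2.75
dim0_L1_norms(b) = [0.64, 2.08, 1.92]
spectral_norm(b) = 1.88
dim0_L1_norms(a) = [1.3, 1.58, 1.11]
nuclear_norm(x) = 3.40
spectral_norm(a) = 1.21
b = x @ a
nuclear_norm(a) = 2.60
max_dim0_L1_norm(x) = 3.4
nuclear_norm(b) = 2.49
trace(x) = 2.09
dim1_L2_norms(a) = [1.14, 0.55, 0.93]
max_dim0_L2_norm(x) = 2.28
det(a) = -0.55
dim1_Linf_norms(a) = [0.85, 0.39, 0.75]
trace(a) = -1.88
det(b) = -0.12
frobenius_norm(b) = 1.94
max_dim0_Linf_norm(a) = 0.85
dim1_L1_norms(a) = [1.7, 0.94, 1.35]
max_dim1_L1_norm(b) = 2.07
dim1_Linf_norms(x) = [1.71, 1.5, 0.36]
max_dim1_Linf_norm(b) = 1.18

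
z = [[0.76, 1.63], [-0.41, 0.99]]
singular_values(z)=[1.96, 0.72]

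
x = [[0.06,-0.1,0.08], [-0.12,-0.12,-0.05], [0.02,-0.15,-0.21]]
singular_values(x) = [0.28, 0.14, 0.13]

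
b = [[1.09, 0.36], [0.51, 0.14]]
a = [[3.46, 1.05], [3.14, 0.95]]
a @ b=[[4.31, 1.39], [3.91, 1.26]]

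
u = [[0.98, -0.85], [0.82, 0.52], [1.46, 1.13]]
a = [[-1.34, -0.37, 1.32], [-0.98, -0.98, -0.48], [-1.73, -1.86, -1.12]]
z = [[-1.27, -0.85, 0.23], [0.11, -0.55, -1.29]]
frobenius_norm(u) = 2.46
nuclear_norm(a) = 5.00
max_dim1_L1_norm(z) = 2.35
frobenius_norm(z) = 2.09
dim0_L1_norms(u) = [3.26, 2.5]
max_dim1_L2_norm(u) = 1.85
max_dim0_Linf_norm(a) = 1.86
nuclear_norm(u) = 3.37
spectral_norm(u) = 2.11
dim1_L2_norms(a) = [1.92, 1.47, 2.78]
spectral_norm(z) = 1.55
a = u @ z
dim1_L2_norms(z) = [1.55, 1.41]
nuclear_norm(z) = 2.95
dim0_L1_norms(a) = [4.05, 3.21, 2.92]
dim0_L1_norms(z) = [1.38, 1.4, 1.52]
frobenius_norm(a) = 3.68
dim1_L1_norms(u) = [1.83, 1.34, 2.59]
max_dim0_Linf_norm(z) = 1.29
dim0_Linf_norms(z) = [1.27, 0.85, 1.29]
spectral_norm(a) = 3.22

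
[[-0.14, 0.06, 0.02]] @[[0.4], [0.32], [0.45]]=[[-0.03]]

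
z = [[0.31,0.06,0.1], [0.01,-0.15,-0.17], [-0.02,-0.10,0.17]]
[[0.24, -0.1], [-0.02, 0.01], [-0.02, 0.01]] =z @ [[0.72,-0.29], [0.16,-0.07], [0.04,-0.02]]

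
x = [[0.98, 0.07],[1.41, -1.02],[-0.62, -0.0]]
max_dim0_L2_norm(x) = 1.83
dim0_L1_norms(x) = [3.01, 1.09]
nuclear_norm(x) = 2.63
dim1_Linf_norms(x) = [0.98, 1.41, 0.62]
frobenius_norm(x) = 2.09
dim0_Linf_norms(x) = [1.41, 1.02]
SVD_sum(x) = [[0.78, -0.36], [1.55, -0.72], [-0.51, 0.24]] + [[0.20,  0.43],[-0.14,  -0.3],[-0.11,  -0.24]]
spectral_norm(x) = 1.99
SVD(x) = [[-0.43, 0.75], [-0.86, -0.51], [0.28, -0.41]] @ diag([1.9933639374292014, 0.6361605245193613]) @ [[-0.91, 0.42], [0.42, 0.91]]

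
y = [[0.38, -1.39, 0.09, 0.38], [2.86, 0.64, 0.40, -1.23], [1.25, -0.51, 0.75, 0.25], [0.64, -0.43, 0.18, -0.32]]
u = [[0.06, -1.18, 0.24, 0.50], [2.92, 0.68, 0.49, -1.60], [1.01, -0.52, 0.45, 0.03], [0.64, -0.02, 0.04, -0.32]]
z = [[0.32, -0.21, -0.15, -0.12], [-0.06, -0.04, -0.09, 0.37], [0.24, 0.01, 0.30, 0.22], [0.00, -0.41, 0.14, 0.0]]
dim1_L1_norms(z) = [0.8, 0.56, 0.77, 0.55]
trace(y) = 1.45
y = u + z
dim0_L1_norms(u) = [4.63, 2.4, 1.22, 2.45]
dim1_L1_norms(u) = [1.98, 5.69, 2.01, 1.02]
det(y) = -0.76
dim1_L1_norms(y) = [2.24, 5.13, 2.76, 1.57]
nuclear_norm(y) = 6.09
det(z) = 0.03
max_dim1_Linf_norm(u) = 2.92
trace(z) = 0.58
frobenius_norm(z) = 0.85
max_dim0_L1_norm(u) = 4.63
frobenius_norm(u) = 3.94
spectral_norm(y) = 3.45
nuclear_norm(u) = 5.43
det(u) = 0.06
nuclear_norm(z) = 1.66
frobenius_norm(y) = 3.96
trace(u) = 0.87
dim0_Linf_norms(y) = [2.86, 1.39, 0.75, 1.23]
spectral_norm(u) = 3.62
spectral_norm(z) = 0.51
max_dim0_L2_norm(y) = 3.21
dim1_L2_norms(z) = [0.43, 0.39, 0.44, 0.43]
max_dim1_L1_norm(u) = 5.69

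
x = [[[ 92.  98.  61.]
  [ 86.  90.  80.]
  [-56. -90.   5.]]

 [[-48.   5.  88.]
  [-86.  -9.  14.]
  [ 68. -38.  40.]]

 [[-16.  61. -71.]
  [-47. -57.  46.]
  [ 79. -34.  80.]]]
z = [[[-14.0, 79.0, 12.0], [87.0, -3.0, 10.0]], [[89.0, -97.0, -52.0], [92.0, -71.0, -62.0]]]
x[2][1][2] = 46.0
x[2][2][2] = 80.0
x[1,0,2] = 88.0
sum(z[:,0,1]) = -18.0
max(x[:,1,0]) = 86.0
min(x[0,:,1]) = -90.0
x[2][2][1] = -34.0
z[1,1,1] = -71.0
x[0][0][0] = 92.0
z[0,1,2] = 10.0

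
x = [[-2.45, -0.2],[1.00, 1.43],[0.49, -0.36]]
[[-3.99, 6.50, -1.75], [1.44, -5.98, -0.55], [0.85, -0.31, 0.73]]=x @ [[1.64, -2.45, 0.79],[-0.14, -2.47, -0.94]]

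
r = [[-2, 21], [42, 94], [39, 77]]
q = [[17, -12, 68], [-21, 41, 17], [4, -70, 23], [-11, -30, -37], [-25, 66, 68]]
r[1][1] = 94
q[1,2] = 17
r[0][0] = -2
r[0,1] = 21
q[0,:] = [17, -12, 68]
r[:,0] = [-2, 42, 39]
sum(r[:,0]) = 79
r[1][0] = 42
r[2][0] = 39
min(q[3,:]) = -37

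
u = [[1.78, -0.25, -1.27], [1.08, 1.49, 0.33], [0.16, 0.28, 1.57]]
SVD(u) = [[-0.89, 0.02, -0.46], [-0.23, 0.84, 0.49], [0.39, 0.54, -0.74]] @ diag([2.434942508821543, 2.057273032459865, 0.8641658687122762]) @ [[-0.73,-0.01,0.69],[0.50,0.68,0.54],[-0.47,0.73,-0.49]]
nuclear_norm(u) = 5.36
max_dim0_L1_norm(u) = 3.17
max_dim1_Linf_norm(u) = 1.78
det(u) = 4.33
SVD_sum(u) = [[1.58,0.01,-1.48], [0.41,0.00,-0.39], [-0.7,-0.01,0.66]] + [[0.02, 0.03, 0.02],[0.86, 1.18, 0.93],[0.56, 0.76, 0.6]] + [[0.19, -0.29, 0.19], [-0.2, 0.31, -0.21], [0.30, -0.47, 0.32]]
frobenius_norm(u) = 3.30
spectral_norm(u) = 2.43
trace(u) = 4.84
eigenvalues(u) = [(1.92+0.8j), (1.92-0.8j), (1+0j)]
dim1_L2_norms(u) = [2.2, 1.87, 1.6]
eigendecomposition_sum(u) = [[0.83+0.38j, (-0.05+0.52j), (-0.82+0.98j)], [(0.73-0.73j), (0.53+0.26j), (0.72+1.25j)], [-0.42j, (0.23-0.07j), (0.57+0.16j)]] + [[0.83-0.38j, (-0.05-0.52j), (-0.82-0.98j)], [0.73+0.73j, 0.53-0.26j, 0.72-1.25j], [0.42j, (0.23+0.07j), 0.57-0.16j]] + [[(0.13-0j), (-0.14-0j), 0.36+0.00j], [(-0.38+0j), (0.44+0j), (-1.1-0j)], [0.15-0.00j, (-0.17-0j), (0.44+0j)]]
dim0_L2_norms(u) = [2.09, 1.54, 2.05]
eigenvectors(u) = [[(0.22+0.59j), (0.22-0.59j), 0.29+0.00j], [(0.72+0j), (0.72-0j), -0.89+0.00j], [0.21-0.20j, 0.21+0.20j, (0.35+0j)]]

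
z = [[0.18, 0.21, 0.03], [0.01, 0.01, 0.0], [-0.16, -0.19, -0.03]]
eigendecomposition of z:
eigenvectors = [[0.75, -0.41, -0.58], [0.05, 0.24, 0.58], [-0.66, 0.88, -0.58]]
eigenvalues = [0.17, -0.01, -0.0]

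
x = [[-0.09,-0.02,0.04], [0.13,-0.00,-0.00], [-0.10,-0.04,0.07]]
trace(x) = -0.02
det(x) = -0.00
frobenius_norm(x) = 0.21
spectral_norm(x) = 0.20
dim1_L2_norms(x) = [0.1, 0.13, 0.13]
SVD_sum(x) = [[-0.09, -0.02, 0.03], [0.11, 0.02, -0.04], [-0.11, -0.02, 0.04]] + [[0.00, -0.00, 0.01], [0.02, -0.02, 0.04], [0.01, -0.02, 0.03]] + [[0.00, 0.00, 0.00],[0.0, 0.0, 0.0],[-0.0, -0.0, -0.00]]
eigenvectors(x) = [[-0.25+0.00j, (-0.04-0.16j), (-0.04+0.16j)], [0.96+0.00j, -0.80+0.00j, (-0.8-0j)], [0.13+0.00j, -0.39-0.43j, (-0.39+0.43j)]]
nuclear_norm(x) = 0.26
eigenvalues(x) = [(-0.03+0j), (0.01+0.03j), (0.01-0.03j)]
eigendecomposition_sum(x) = [[-0.05+0.00j, -0.01+0.00j, 0.02-0.00j], [0.19-0.00j, 0.03-0.00j, -0.07+0.00j], [(0.03-0j), -0j, (-0.01+0j)]] + [[-0.02-0.00j,-0.01-0.00j,0.01+0.01j], [-0.03+0.09j,(-0.01+0.03j),(0.04-0.04j)], [-0.06+0.03j,-0.02+0.01j,0.04-0.00j]] + [[-0.02+0.00j, -0.01+0.00j, 0.01-0.01j], [-0.03-0.09j, -0.01-0.03j, (0.04+0.04j)], [-0.06-0.03j, (-0.02-0.01j), (0.04+0j)]]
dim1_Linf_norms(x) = [0.09, 0.13, 0.1]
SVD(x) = [[-0.50, -0.15, -0.85], [0.61, -0.76, -0.23], [-0.61, -0.63, 0.47]] @ diag([0.19920221765049437, 0.061757670685149715, 0.0021134319647649743]) @ [[0.93, 0.17, -0.32], [-0.36, 0.46, -0.81], [-0.00, -0.87, -0.49]]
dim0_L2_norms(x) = [0.19, 0.04, 0.08]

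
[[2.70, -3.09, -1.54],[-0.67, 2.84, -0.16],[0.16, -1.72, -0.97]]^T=[[2.7, -0.67, 0.16], [-3.09, 2.84, -1.72], [-1.54, -0.16, -0.97]]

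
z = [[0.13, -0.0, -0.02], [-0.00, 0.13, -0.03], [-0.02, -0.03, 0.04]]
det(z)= 0.001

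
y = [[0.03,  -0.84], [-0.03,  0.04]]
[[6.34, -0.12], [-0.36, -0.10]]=y @ [[2.1,  3.74], [-7.47,  0.28]]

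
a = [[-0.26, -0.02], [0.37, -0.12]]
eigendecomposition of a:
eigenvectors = [[(0.18-0.13j), (0.18+0.13j)], [(-0.97+0j), (-0.97-0j)]]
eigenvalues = [(-0.19+0.05j), (-0.19-0.05j)]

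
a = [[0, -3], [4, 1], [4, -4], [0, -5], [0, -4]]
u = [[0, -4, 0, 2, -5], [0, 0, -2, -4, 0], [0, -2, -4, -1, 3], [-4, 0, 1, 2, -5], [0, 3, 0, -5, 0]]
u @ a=[[-16, 6], [-8, 28], [-24, 7], [4, 18], [12, 28]]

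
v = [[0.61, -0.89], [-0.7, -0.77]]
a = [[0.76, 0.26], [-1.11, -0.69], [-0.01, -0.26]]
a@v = [[0.28, -0.88], [-0.19, 1.52], [0.18, 0.21]]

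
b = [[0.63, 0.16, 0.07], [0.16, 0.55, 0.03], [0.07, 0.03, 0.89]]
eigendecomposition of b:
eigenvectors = [[0.62,  -0.71,  0.34], [-0.78,  -0.58,  0.22], [-0.04,  0.4,  0.92]]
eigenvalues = [0.42, 0.72, 0.92]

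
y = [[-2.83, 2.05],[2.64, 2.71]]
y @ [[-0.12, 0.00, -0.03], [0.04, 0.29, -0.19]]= [[0.42, 0.59, -0.30],[-0.21, 0.79, -0.59]]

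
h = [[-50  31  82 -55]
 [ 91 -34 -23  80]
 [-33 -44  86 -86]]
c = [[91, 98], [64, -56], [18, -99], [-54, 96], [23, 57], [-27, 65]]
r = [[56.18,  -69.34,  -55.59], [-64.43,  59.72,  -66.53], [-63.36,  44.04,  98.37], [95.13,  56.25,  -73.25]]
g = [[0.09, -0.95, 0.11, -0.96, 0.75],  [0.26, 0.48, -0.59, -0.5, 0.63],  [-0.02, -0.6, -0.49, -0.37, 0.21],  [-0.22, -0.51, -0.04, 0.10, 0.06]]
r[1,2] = -66.53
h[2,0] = -33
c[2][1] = -99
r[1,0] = -64.43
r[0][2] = -55.59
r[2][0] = -63.36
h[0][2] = 82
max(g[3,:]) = 0.095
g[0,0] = 0.086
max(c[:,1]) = 98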